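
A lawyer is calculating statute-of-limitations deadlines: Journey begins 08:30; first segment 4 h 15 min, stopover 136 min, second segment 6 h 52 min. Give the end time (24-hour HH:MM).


Depart: 08:30
Leg 1: +255 min -> 12:45
Layover: +136 min -> 15:01
Leg 2: +412 min -> 21:53
Total travel: 803 minutes = 13h 23m
Arrival: 21:53

21:53


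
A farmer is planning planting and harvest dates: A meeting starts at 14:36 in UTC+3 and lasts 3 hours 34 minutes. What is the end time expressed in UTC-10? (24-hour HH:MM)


Start: 14:36 in UTC+3
Step 1 - add duration:
  minutes: 36 + 34 = 70 (carry 1h)
  hours: 14 + 3 + 1 = 18
  end in UTC+3: 18:10
Step 2 - convert UTC+3 -> UTC-10:
  offset difference: -10 - (3) = -13 hours
  18 + (-13) = 5 -> mod 24 = 5
Result: 05:10 in UTC-10

05:10


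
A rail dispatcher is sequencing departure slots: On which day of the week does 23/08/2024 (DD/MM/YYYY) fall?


Date: 2024-08-23
January 1, 2024 is a Monday
Day of year: 236
Offset from Jan 1: 235 days
235 mod 7 = 4
Result: Friday

Friday


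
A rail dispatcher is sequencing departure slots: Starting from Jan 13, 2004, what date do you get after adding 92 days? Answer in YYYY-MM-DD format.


Start: 2004-01-13
Adding 92 days
Days remaining in January: 18
After January: 74 days still to add
February 2004: 29 days, 45 remaining
March 2004: 31 days, 14 remaining
April 2004 has 30 days, need 14
Result: 2004-04-14

2004-04-14


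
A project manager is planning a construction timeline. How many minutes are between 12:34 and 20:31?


Start time: 12:34 = 754 minutes from midnight
End time: 20:31 = 1231 minutes from midnight
Difference: 1231 - 754 = 477 minutes
That is 7 hours and 57 minutes

477


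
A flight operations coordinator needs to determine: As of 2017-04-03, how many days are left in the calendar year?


Start: April 03, 2017
End: December 31, 2017
Days left in April: 27
May: 31
June: 30
July: 31
August: 31
... plus remaining months
Sum of remaining months: 245
Total: 27 + 245 = 272

272


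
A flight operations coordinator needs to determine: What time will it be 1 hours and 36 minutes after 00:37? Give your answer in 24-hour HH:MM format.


Start time: 00:37
Adding: 1 hours 36 minutes
Minutes: 37 + 36 = 73
Minute overflow: 73 >= 60, so carry 1 hour, minutes = 13
Hours: 0 + 1 + 1 = 2
Result: 02:13

02:13


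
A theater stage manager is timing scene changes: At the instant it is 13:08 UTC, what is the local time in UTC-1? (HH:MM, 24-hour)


Local time: 13:08 at UTC (offset 0h)
Target zone: UTC-1 (offset -1h)
Difference: -1 - (0) = -1 hours
Calculation: 13 + (-1) = 12
Result: 12:08

12:08


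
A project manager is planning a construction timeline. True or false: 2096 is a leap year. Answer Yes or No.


Year: 2096
Divisible by 4? 2096 / 4 = 524.0 -> Yes
Divisible by 100? 2096 / 100 = 20.96 -> No
Divisible by 4 but not 100, so it IS a leap year

Yes


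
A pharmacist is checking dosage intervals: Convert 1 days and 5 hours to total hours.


Days: 1
Extra hours: 5
Hours per day: 24
Days to hours: 1 x 24 = 24
Total: 24 + 5 = 29

29


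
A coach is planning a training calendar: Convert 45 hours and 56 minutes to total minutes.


Hours: 45
Extra minutes: 56
Minutes per hour: 60
Hours to minutes: 45 x 60 = 2700
Total: 2700 + 56 = 2756

2756


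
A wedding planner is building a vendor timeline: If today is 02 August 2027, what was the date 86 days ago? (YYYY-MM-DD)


Start: 2027-08-02
Subtracting 86 days
Days already passed in August: 2
After going back through August: 84 more days to subtract
July 2027: 31 days, 53 remaining
June 2027: 30 days, 23 remaining
May 2027 has 31 days, need 23
Result: 2027-05-08

2027-05-08


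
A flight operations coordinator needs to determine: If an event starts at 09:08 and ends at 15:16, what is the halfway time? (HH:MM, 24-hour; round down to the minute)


Start time: 09:08 = 548 minutes from midnight
End time: 15:16 = 916 minutes from midnight
Sum: 548 + 916 = 1464
Midpoint: 1464 / 2 = 732 minutes
Convert: 732 / 60 = 12 hours, 12 minutes
Result: 12:12

12:12


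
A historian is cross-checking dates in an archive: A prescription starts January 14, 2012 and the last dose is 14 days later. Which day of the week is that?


Start: 2012-01-14 (Saturday)
Step 1 - find target date: add 14 days
  2012-01-14 + 14 days = 2012-01-28
Step 2 - day of week:
  14 mod 7 = 0
  Saturday + 0 days -> Saturday
Result: Saturday (2012-01-28)

Saturday


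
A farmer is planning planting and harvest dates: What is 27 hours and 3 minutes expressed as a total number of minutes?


Hours: 27
Minutes: 3
Convert hours to minutes: 27 x 60 = 1620
Add remaining minutes: 1620 + 3 = 1623

1623


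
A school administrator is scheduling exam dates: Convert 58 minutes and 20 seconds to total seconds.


Minutes: 58
Extra seconds: 20
Seconds per minute: 60
Minutes to seconds: 58 x 60 = 3480
Total: 3480 + 20 = 3500

3500


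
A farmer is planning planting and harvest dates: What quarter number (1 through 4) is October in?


Month: October (month 10)
Q1: January-March (months 1-3)
Q2: April-June (months 4-6)
Q3: July-September (months 7-9)
Q4: October-December (months 10-12)
Month 10 falls in Q4

4


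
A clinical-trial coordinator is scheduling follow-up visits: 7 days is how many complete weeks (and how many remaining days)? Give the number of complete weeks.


Total days: 7
Days per week: 7
Division: 7 / 7 = 1 remainder 0
Complete weeks: 1
Remaining days: 0

1


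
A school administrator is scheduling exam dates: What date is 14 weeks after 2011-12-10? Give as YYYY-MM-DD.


Start: 2011-12-10
Weeks to add: 14
Convert to days: 14 x 7 = 98 days
Add 98 days to 2011-12-10
Result: 2012-03-17

2012-03-17


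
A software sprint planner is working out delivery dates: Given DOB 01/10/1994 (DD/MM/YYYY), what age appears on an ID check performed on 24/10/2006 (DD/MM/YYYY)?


Birth: 1994-10-01
Reference: 2006-10-24
Year difference: 2006 - 1994 = 12
Has birthday (10-01) occurred by 10-24? Yes
Age in full years: 12

12


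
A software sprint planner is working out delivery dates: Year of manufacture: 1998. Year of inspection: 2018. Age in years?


Birth year: 1998
Current year: 2018
Age = current year - birth year
Age = 2018 - 1998 = 20

20


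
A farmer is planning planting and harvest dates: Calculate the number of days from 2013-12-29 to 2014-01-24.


Start date: 2013-12-29
End date: 2014-01-24
Dec 2013: +3 days
Jan 2014: +23 days
Total: 26 days

26


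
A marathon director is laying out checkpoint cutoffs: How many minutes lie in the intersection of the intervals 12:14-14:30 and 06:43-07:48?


Interval A: [734, 870] minutes from midnight
Interval B: [403, 468] minutes from midnight
Overlap start = max(734, 403) = 734
Overlap end = min(870, 468) = 468
End <= start, so the intervals do not overlap: 0 minutes

0


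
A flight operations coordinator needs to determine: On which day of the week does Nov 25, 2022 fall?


Date: 2022-11-25
January 1, 2022 is a Saturday
Day of year: 329
Offset from Jan 1: 328 days
328 mod 7 = 6
Result: Friday

Friday


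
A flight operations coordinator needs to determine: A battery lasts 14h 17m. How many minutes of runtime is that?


Hours: 14
Extra minutes: 17
Minutes per hour: 60
Hours to minutes: 14 x 60 = 840
Total: 840 + 17 = 857

857


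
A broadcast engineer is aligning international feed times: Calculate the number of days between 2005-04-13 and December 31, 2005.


Start: April 13, 2005
End: December 31, 2005
Days left in April: 17
May: 31
June: 30
July: 31
August: 31
... plus remaining months
Sum of remaining months: 245
Total: 17 + 245 = 262

262


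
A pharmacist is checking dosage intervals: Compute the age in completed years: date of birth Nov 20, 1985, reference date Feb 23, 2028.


Birth: 1985-11-20
Reference: 2028-02-23
Year difference: 2028 - 1985 = 43
Has birthday (11-20) occurred by 02-23? No
Birthday not yet reached this year -> subtract 1
Age in full years: 42

42


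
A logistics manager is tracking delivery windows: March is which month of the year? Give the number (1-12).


Calendar month order:
2. February
3. March <--
4. April
March is month number 3

3


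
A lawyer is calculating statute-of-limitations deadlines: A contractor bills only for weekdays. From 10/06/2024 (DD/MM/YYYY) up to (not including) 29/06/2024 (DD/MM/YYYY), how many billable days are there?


Start: 2024-06-10 (Monday)
End (exclusive): 2024-06-29 (Saturday)
Total calendar days: 19
Full weeks: 19 // 7 = 2 -> 10 weekdays
Remaining 5 days starting on Monday:
  Mon(w), Tue(w), Wed(w), Thu(w), Fri(w) -> 5 weekdays
Total business days: 10 + 5 = 15

15


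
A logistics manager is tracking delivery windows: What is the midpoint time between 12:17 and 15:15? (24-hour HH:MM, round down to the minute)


Start time: 12:17 = 737 minutes from midnight
End time: 15:15 = 915 minutes from midnight
Sum: 737 + 915 = 1652
Midpoint: 1652 / 2 = 826 minutes
Convert: 826 / 60 = 13 hours, 46 minutes
Result: 13:46

13:46


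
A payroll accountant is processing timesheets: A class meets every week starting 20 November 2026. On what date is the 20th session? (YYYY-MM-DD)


First occurrence: 2026-11-20 (occurrence 1)
Each occurrence is 7 days after the previous.
Occurrence 20 is 19 weeks after the first.
19 weeks = 133 days
2026-11-20 + 133 days = 2027-04-02

2027-04-02


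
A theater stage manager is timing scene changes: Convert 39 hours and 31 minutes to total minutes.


Hours: 39
Minutes: 31
Convert hours to minutes: 39 x 60 = 2340
Add remaining minutes: 2340 + 31 = 2371

2371


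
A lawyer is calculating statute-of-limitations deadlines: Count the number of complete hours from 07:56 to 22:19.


Start: 07:56
End: 22:19
Hour difference: 22 - 7 = 15 hours
Minute difference: 19 - 56 = -37 minutes
Total minutes: 863
Complete hours: 863 / 60 = 14 (remainder 23)

14


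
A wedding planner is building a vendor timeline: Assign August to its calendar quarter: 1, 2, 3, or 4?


Month: August (month 8)
Q1: January-March (months 1-3)
Q2: April-June (months 4-6)
Q3: July-September (months 7-9)
Q4: October-December (months 10-12)
Month 8 falls in Q3

3


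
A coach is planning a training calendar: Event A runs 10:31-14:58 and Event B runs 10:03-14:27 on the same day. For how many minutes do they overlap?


Interval A: [631, 898] minutes from midnight
Interval B: [603, 867] minutes from midnight
Overlap start = max(631, 603) = 631
Overlap end = min(898, 867) = 867
Overlap = 867 - 631 = 236 minutes

236


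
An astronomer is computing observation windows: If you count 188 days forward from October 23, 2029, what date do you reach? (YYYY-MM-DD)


Start: 2029-10-23
Adding 188 days
Days remaining in October: 8
After October: 180 days still to add
November 2029: 30 days, 150 remaining
December 2029: 31 days, 119 remaining
January 2030: 31 days, 88 remaining
February 2030: 28 days, 60 remaining
Result: 2030-04-29

2030-04-29


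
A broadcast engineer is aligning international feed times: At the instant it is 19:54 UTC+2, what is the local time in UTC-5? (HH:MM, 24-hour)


Local time: 19:54 at UTC+2 (offset 2h)
Target zone: UTC-5 (offset -5h)
Difference: -5 - (2) = -7 hours
Calculation: 19 + (-7) = 12
Result: 12:54

12:54


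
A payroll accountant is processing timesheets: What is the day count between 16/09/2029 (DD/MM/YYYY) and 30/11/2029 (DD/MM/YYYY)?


Start date: 2029-09-16
End date: 2029-11-30
Sep 2029: +15 days
Oct 2029: +31 days
Nov 2029: +29 days
Total: 75 days

75


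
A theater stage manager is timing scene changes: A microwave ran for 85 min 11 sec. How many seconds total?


Minutes: 85
Extra seconds: 11
Seconds per minute: 60
Minutes to seconds: 85 x 60 = 5100
Total: 5100 + 11 = 5111

5111


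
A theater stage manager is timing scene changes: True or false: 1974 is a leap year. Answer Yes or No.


Year: 1974
Divisible by 4? 1974 / 4 = 493.5 -> No
Not divisible by 4, so NOT a leap year

No


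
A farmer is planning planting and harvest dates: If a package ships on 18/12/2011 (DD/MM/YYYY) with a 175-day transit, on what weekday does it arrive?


Start: 2011-12-18 (Sunday)
Step 1 - find target date: add 175 days
  2011-12-18 + 175 days = 2012-06-10
Step 2 - day of week:
  175 mod 7 = 0
  Sunday + 0 days -> Sunday
Result: Sunday (2012-06-10)

Sunday


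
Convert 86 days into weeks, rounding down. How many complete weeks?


Total days: 86
Days per week: 7
Division: 86 / 7 = 12 remainder 2
Complete weeks: 12
Remaining days: 2

12


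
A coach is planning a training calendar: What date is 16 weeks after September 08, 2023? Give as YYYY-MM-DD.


Start: 2023-09-08
Weeks to add: 16
Convert to days: 16 x 7 = 112 days
Add 112 days to 2023-09-08
Result: 2023-12-29

2023-12-29


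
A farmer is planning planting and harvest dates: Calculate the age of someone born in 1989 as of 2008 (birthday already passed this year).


Birth year: 1989
Current year: 2008
Age = current year - birth year
Age = 2008 - 1989 = 19

19


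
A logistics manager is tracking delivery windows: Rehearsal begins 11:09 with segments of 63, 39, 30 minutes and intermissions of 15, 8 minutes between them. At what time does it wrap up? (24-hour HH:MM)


Start: 11:09 = 669 min from midnight
  after task 1 (63 min): 12:12
  after break (15 min): 12:27
  after task 2 (39 min): 13:06
  after break (8 min): 13:14
  after task 3 (30 min): 13:44
Total elapsed: 155 minutes
End time: 13:44

13:44


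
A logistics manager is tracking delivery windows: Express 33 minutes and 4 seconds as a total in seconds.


Minutes: 33
Seconds: 4
Convert minutes to seconds: 33 x 60 = 1980
Add remaining seconds: 1980 + 4 = 1984

1984


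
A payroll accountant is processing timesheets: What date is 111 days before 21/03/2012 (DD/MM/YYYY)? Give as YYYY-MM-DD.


Start: 2012-03-21
Subtracting 111 days
Days already passed in March: 21
After going back through March: 90 more days to subtract
February 2012: 29 days, 61 remaining
January 2012: 31 days, 30 remaining
December 2011 has 31 days, need 30
Result: 2011-12-01

2011-12-01


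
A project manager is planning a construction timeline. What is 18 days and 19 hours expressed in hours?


Days: 18
Extra hours: 19
Hours per day: 24
Days to hours: 18 x 24 = 432
Total: 432 + 19 = 451

451


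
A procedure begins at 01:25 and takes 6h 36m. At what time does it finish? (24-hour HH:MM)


Start time: 01:25
Adding: 6 hours 36 minutes
Minutes: 25 + 36 = 61
Minute overflow: 61 >= 60, so carry 1 hour, minutes = 1
Hours: 1 + 6 + 1 = 8
Result: 08:01

08:01


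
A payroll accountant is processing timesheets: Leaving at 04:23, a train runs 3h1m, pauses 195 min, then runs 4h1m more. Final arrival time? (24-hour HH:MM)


Depart: 04:23
Leg 1: +181 min -> 07:24
Layover: +195 min -> 10:39
Leg 2: +241 min -> 14:40
Total travel: 617 minutes = 10h 17m
Arrival: 14:40

14:40


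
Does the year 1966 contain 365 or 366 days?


Year: 1966
Check leap year rules:
Divisible by 4? No
1966 is not a leap year
Days: 365

365


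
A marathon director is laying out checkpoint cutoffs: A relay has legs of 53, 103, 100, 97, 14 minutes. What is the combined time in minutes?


Durations: 53, 103, 100, 97, 14
Running sum: 53
+ 103 = 156
+ 100 = 256
+ 97 = 353
+ 14 = 367
Total duration: 367 minutes
That is 6 hours and 7 minutes

367


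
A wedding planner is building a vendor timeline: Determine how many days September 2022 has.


Month: September
Year: 2022
September is a 30-day month
Total: 30 days

30


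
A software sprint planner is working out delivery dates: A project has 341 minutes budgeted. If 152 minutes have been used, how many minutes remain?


Total budget: 341 minutes
Time used: 152 minutes
Remaining: 341 - 152 = 189 minutes
Percent used: 44.6%
Percent remaining: 55.4%

189


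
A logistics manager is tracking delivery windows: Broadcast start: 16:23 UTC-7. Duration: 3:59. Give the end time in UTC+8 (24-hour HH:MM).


Start: 16:23 in UTC-7
Step 1 - add duration:
  minutes: 23 + 59 = 82 (carry 1h)
  hours: 16 + 3 + 1 = 20
  end in UTC-7: 20:22
Step 2 - convert UTC-7 -> UTC+8:
  offset difference: 8 - (-7) = 15 hours
  20 + (15) = 35 -> mod 24 = 11
Result: 11:22 in UTC+8

11:22


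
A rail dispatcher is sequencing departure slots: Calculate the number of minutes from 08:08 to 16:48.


Start time: 08:08 = 488 minutes from midnight
End time: 16:48 = 1008 minutes from midnight
Difference: 1008 - 488 = 520 minutes
That is 8 hours and 40 minutes

520


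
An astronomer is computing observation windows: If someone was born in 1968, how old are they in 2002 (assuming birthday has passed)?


Birth year: 1968
Current year: 2002
Age = current year - birth year
Age = 2002 - 1968 = 34

34


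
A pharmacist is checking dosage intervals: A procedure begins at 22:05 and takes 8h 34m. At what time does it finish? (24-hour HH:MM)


Start time: 22:05
Adding: 8 hours 34 minutes
Minutes: 5 + 34 = 39
Hours: 22 + 8 + 0 = 30
Hour wraparound: 30 mod 24 = 6
Result: 06:39

06:39


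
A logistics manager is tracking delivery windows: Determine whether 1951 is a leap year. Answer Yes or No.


Year: 1951
Divisible by 4? 1951 / 4 = 487.75 -> No
Not divisible by 4, so NOT a leap year

No


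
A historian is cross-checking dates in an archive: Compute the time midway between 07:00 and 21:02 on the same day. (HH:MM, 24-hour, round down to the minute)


Start time: 07:00 = 420 minutes from midnight
End time: 21:02 = 1262 minutes from midnight
Sum: 420 + 1262 = 1682
Midpoint: 1682 / 2 = 841 minutes
Convert: 841 / 60 = 14 hours, 1 minutes
Result: 14:01

14:01


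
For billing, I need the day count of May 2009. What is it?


Month: May
Year: 2009
May is a 31-day month
Total: 31 days

31


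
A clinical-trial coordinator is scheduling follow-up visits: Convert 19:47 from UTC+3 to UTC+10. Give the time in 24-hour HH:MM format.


Local time: 19:47 at UTC+3 (offset 3h)
Target zone: UTC+10 (offset 10h)
Difference: 10 - (3) = 7 hours
Calculation: 19 + (7) = 26
Wraparound: (26) mod 24 = 2
Result: 02:47

02:47


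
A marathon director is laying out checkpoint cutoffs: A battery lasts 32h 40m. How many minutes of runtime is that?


Hours: 32
Extra minutes: 40
Minutes per hour: 60
Hours to minutes: 32 x 60 = 1920
Total: 1920 + 40 = 1960

1960


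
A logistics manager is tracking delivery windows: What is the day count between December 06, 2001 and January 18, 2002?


Start date: 2001-12-06
End date: 2002-01-18
Dec 2001: +26 days
Jan 2002: +17 days
Total: 43 days

43


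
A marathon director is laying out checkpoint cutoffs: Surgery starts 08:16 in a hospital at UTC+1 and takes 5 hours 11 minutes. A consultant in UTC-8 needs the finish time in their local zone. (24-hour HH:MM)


Start: 08:16 in UTC+1
Step 1 - add duration:
  minutes: 16 + 11 = 27
  hours: 8 + 5 + 0 = 13
  end in UTC+1: 13:27
Step 2 - convert UTC+1 -> UTC-8:
  offset difference: -8 - (1) = -9 hours
  13 + (-9) = 4 -> mod 24 = 4
Result: 04:27 in UTC-8

04:27


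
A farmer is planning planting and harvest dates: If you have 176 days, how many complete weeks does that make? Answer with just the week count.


Total days: 176
Days per week: 7
Division: 176 / 7 = 25 remainder 1
Complete weeks: 25
Remaining days: 1

25


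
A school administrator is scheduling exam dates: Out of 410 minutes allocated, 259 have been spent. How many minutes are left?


Total budget: 410 minutes
Time used: 259 minutes
Remaining: 410 - 259 = 151 minutes
Percent used: 63.2%
Percent remaining: 36.8%

151


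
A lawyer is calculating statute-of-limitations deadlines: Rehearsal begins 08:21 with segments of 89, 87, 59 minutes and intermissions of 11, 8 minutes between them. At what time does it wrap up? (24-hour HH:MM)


Start: 08:21 = 501 min from midnight
  after task 1 (89 min): 09:50
  after break (11 min): 10:01
  after task 2 (87 min): 11:28
  after break (8 min): 11:36
  after task 3 (59 min): 12:35
Total elapsed: 254 minutes
End time: 12:35

12:35


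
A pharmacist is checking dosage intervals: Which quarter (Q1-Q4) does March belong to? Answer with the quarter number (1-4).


Month: March (month 3)
Q1: January-March (months 1-3)
Q2: April-June (months 4-6)
Q3: July-September (months 7-9)
Q4: October-December (months 10-12)
Month 3 falls in Q1

1


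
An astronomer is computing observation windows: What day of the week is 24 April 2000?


Date: 2000-04-24
January 1, 2000 is a Saturday
Day of year: 115
Offset from Jan 1: 114 days
114 mod 7 = 2
Result: Monday

Monday


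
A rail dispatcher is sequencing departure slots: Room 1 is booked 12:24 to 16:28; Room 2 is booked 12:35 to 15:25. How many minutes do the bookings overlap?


Interval A: [744, 988] minutes from midnight
Interval B: [755, 925] minutes from midnight
Overlap start = max(744, 755) = 755
Overlap end = min(988, 925) = 925
Overlap = 925 - 755 = 170 minutes

170


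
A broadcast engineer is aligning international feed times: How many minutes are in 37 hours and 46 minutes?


Hours: 37
Minutes: 46
Convert hours to minutes: 37 x 60 = 2220
Add remaining minutes: 2220 + 46 = 2266

2266


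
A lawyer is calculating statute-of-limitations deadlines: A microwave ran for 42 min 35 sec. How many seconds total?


Minutes: 42
Extra seconds: 35
Seconds per minute: 60
Minutes to seconds: 42 x 60 = 2520
Total: 2520 + 35 = 2555

2555


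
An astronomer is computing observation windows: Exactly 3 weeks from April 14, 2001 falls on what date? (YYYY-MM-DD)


Start: 2001-04-14
Weeks to add: 3
Convert to days: 3 x 7 = 21 days
Add 21 days to 2001-04-14
Result: 2001-05-05

2001-05-05


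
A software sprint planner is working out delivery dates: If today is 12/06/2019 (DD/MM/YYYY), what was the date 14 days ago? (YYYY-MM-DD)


Start: 2019-06-12
Subtracting 14 days
Days already passed in June: 12
After going back through June: 2 more days to subtract
May 2019 has 31 days, need 2
Result: 2019-05-29

2019-05-29


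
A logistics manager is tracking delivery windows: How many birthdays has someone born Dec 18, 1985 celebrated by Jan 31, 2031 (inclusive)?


Birth: 1985-12-18
Reference: 2031-01-31
Year difference: 2031 - 1985 = 46
Has birthday (12-18) occurred by 01-31? No
Birthday not yet reached this year -> subtract 1
Age in full years: 45

45


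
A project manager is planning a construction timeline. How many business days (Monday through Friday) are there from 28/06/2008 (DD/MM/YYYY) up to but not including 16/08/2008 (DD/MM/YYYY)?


Start: 2008-06-28 (Saturday)
End (exclusive): 2008-08-16 (Saturday)
Total calendar days: 49
Full weeks: 49 // 7 = 7 -> 35 weekdays
Remaining 0 days starting on Saturday:
Total business days: 35 + 0 = 35

35


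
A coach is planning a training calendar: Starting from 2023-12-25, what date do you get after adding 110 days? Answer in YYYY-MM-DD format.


Start: 2023-12-25
Adding 110 days
Days remaining in December: 6
After December: 104 days still to add
January 2024: 31 days, 73 remaining
February 2024: 29 days, 44 remaining
March 2024: 31 days, 13 remaining
April 2024 has 30 days, need 13
Result: 2024-04-13

2024-04-13


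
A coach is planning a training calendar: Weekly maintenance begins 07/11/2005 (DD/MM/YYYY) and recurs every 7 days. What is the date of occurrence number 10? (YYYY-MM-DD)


First occurrence: 2005-11-07 (occurrence 1)
Each occurrence is 7 days after the previous.
Occurrence 10 is 9 weeks after the first.
9 weeks = 63 days
2005-11-07 + 63 days = 2006-01-09

2006-01-09


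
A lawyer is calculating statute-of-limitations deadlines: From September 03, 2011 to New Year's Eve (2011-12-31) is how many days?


Start: September 03, 2011
End: December 31, 2011
Days left in September: 27
October: 31
November: 30
December: 31
Sum of remaining months: 92
Total: 27 + 92 = 119

119


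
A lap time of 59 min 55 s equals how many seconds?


Minutes: 59
Seconds: 55
Convert minutes to seconds: 59 x 60 = 3540
Add remaining seconds: 3540 + 55 = 3595

3595


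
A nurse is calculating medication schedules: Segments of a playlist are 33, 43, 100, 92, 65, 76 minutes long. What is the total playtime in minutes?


Durations: 33, 43, 100, 92, 65, 76
Running sum: 33
+ 43 = 76
+ 100 = 176
+ 92 = 268
+ 65 = 333
+ 76 = 409
Total duration: 409 minutes
That is 6 hours and 49 minutes

409


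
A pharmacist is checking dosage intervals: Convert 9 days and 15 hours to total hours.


Days: 9
Extra hours: 15
Hours per day: 24
Days to hours: 9 x 24 = 216
Total: 216 + 15 = 231

231


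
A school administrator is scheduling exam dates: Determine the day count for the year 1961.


Year: 1961
Check leap year rules:
Divisible by 4? No
1961 is not a leap year
Days: 365

365


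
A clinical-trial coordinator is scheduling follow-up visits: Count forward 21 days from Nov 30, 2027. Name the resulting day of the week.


Start: 2027-11-30 (Tuesday)
Step 1 - find target date: add 21 days
  2027-11-30 + 21 days = 2027-12-21
Step 2 - day of week:
  21 mod 7 = 0
  Tuesday + 0 days -> Tuesday
Result: Tuesday (2027-12-21)

Tuesday


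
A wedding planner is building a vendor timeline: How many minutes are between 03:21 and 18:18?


Start time: 03:21 = 201 minutes from midnight
End time: 18:18 = 1098 minutes from midnight
Difference: 1098 - 201 = 897 minutes
That is 14 hours and 57 minutes

897


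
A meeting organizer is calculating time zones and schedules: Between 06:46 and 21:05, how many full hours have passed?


Start: 06:46
End: 21:05
Hour difference: 21 - 6 = 15 hours
Minute difference: 5 - 46 = -41 minutes
Total minutes: 859
Complete hours: 859 / 60 = 14 (remainder 19)

14


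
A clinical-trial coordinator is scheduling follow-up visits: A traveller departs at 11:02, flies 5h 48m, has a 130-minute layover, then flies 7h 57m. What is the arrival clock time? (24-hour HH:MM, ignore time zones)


Depart: 11:02
Leg 1: +348 min -> 16:50
Layover: +130 min -> 19:00
Leg 2: +477 min -> 02:57
Total travel: 955 minutes = 15h 55m
Arrival: 02:57

02:57


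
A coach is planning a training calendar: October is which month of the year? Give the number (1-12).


Calendar month order:
9. September
10. October <--
11. November
October is month number 10

10


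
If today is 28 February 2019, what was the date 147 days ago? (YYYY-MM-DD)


Start: 2019-02-28
Subtracting 147 days
Days already passed in February: 28
After going back through February: 119 more days to subtract
January 2019: 31 days, 88 remaining
December 2018: 31 days, 57 remaining
November 2018: 30 days, 27 remaining
October 2018 has 31 days, need 27
Result: 2018-10-04

2018-10-04


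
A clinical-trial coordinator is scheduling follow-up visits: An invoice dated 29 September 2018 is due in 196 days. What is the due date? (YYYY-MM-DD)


Start: 2018-09-29
Adding 196 days
Days remaining in September: 1
After September: 195 days still to add
October 2018: 31 days, 164 remaining
November 2018: 30 days, 134 remaining
December 2018: 31 days, 103 remaining
January 2019: 31 days, 72 remaining
Result: 2019-04-13

2019-04-13


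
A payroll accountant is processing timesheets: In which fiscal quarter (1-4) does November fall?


Month: November (month 11)
Q1: January-March (months 1-3)
Q2: April-June (months 4-6)
Q3: July-September (months 7-9)
Q4: October-December (months 10-12)
Month 11 falls in Q4

4


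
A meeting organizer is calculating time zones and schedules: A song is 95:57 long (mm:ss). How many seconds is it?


Minutes: 95
Extra seconds: 57
Seconds per minute: 60
Minutes to seconds: 95 x 60 = 5700
Total: 5700 + 57 = 5757

5757


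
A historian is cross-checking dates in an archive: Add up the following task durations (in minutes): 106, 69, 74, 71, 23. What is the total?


Durations: 106, 69, 74, 71, 23
Running sum: 106
+ 69 = 175
+ 74 = 249
+ 71 = 320
+ 23 = 343
Total duration: 343 minutes
That is 5 hours and 43 minutes

343


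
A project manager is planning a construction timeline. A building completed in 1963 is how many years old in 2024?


Birth year: 1963
Current year: 2024
Age = current year - birth year
Age = 2024 - 1963 = 61

61


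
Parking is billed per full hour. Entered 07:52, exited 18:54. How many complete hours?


Start: 07:52
End: 18:54
Hour difference: 18 - 7 = 11 hours
Minute difference: 54 - 52 = 2 minutes
Total minutes: 662
Complete hours: 662 / 60 = 11 (remainder 2)

11


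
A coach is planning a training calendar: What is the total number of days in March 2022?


Month: March
Year: 2022
March is a 31-day month
Total: 31 days

31


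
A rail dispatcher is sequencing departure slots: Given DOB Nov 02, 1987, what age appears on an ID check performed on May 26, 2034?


Birth: 1987-11-02
Reference: 2034-05-26
Year difference: 2034 - 1987 = 47
Has birthday (11-02) occurred by 05-26? No
Birthday not yet reached this year -> subtract 1
Age in full years: 46

46


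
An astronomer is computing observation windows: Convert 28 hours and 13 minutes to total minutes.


Hours: 28
Extra minutes: 13
Minutes per hour: 60
Hours to minutes: 28 x 60 = 1680
Total: 1680 + 13 = 1693

1693


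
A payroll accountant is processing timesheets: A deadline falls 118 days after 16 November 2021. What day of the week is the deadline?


Start: 2021-11-16 (Tuesday)
Step 1 - find target date: add 118 days
  2021-11-16 + 118 days = 2022-03-14
Step 2 - day of week:
  118 mod 7 = 6
  Tuesday + 6 days -> Monday
Result: Monday (2022-03-14)

Monday


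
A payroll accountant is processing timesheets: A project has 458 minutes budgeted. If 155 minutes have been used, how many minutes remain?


Total budget: 458 minutes
Time used: 155 minutes
Remaining: 458 - 155 = 303 minutes
Percent used: 33.8%
Percent remaining: 66.2%

303


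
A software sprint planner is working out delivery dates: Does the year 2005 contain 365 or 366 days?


Year: 2005
Check leap year rules:
Divisible by 4? No
2005 is not a leap year
Days: 365

365


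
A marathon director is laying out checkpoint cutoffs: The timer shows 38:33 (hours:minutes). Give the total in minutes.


Hours: 38
Minutes: 33
Convert hours to minutes: 38 x 60 = 2280
Add remaining minutes: 2280 + 33 = 2313

2313


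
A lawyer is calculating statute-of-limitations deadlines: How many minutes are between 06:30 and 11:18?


Start time: 06:30 = 390 minutes from midnight
End time: 11:18 = 678 minutes from midnight
Difference: 678 - 390 = 288 minutes
That is 4 hours and 48 minutes

288


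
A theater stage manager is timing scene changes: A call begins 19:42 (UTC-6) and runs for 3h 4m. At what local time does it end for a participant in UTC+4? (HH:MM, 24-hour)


Start: 19:42 in UTC-6
Step 1 - add duration:
  minutes: 42 + 4 = 46
  hours: 19 + 3 + 0 = 22
  end in UTC-6: 22:46
Step 2 - convert UTC-6 -> UTC+4:
  offset difference: 4 - (-6) = 10 hours
  22 + (10) = 32 -> mod 24 = 8
Result: 08:46 in UTC+4

08:46


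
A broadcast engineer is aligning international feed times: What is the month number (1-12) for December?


Calendar month order:
11. November
12. December <--
December is month number 12

12


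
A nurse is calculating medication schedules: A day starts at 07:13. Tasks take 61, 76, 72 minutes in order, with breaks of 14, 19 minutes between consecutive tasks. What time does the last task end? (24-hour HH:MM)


Start: 07:13 = 433 min from midnight
  after task 1 (61 min): 08:14
  after break (14 min): 08:28
  after task 2 (76 min): 09:44
  after break (19 min): 10:03
  after task 3 (72 min): 11:15
Total elapsed: 242 minutes
End time: 11:15

11:15


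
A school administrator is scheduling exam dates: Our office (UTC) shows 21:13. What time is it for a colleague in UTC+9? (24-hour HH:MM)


Local time: 21:13 at UTC (offset 0h)
Target zone: UTC+9 (offset 9h)
Difference: 9 - (0) = 9 hours
Calculation: 21 + (9) = 30
Wraparound: (30) mod 24 = 6
Result: 06:13

06:13


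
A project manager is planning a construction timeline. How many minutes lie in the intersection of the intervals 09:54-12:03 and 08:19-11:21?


Interval A: [594, 723] minutes from midnight
Interval B: [499, 681] minutes from midnight
Overlap start = max(594, 499) = 594
Overlap end = min(723, 681) = 681
Overlap = 681 - 594 = 87 minutes

87


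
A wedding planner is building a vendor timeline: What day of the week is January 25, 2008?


Date: 2008-01-25
January 1, 2008 is a Tuesday
Day of year: 25
Offset from Jan 1: 24 days
24 mod 7 = 3
Result: Friday

Friday


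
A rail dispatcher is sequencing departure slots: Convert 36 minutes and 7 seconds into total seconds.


Minutes: 36
Seconds: 7
Convert minutes to seconds: 36 x 60 = 2160
Add remaining seconds: 2160 + 7 = 2167

2167


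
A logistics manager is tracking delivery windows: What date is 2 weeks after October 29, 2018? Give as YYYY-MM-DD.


Start: 2018-10-29
Weeks to add: 2
Convert to days: 2 x 7 = 14 days
Add 14 days to 2018-10-29
Result: 2018-11-12

2018-11-12


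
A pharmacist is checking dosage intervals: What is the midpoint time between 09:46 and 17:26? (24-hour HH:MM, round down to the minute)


Start time: 09:46 = 586 minutes from midnight
End time: 17:26 = 1046 minutes from midnight
Sum: 586 + 1046 = 1632
Midpoint: 1632 / 2 = 816 minutes
Convert: 816 / 60 = 13 hours, 36 minutes
Result: 13:36

13:36


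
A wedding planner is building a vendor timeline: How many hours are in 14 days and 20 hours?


Days: 14
Extra hours: 20
Hours per day: 24
Days to hours: 14 x 24 = 336
Total: 336 + 20 = 356

356


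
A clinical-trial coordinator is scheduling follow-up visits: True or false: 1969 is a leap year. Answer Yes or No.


Year: 1969
Divisible by 4? 1969 / 4 = 492.25 -> No
Not divisible by 4, so NOT a leap year

No


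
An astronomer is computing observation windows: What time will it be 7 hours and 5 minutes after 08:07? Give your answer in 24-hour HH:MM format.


Start time: 08:07
Adding: 7 hours 5 minutes
Minutes: 7 + 5 = 12
Hours: 8 + 7 + 0 = 15
Result: 15:12

15:12


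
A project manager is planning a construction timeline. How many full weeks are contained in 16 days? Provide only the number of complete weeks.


Total days: 16
Days per week: 7
Division: 16 / 7 = 2 remainder 2
Complete weeks: 2
Remaining days: 2

2


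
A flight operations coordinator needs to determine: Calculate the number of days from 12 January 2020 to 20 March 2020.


Start date: 2020-01-12
End date: 2020-03-20
Jan 2020: +20 days
Feb 2020: +29 days
Mar 2020: +19 days
Total: 68 days

68


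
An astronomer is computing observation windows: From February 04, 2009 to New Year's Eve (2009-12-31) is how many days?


Start: February 04, 2009
End: December 31, 2009
Days left in February: 24
March: 31
April: 30
May: 31
June: 30
... plus remaining months
Sum of remaining months: 306
Total: 24 + 306 = 330

330


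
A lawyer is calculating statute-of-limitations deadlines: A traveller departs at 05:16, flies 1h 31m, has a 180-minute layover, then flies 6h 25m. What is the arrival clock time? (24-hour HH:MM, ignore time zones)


Depart: 05:16
Leg 1: +91 min -> 06:47
Layover: +180 min -> 09:47
Leg 2: +385 min -> 16:12
Total travel: 656 minutes = 10h 56m
Arrival: 16:12

16:12


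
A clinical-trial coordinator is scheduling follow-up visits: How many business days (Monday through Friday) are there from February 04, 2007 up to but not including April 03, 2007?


Start: 2007-02-04 (Sunday)
End (exclusive): 2007-04-03 (Tuesday)
Total calendar days: 58
Full weeks: 58 // 7 = 8 -> 40 weekdays
Remaining 2 days starting on Sunday:
  Sun(-), Mon(w) -> 1 weekdays
Total business days: 40 + 1 = 41

41


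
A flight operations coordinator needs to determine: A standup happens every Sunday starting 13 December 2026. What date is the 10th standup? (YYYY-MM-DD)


First occurrence: 2026-12-13 (occurrence 1)
Each occurrence is 7 days after the previous.
Occurrence 10 is 9 weeks after the first.
9 weeks = 63 days
2026-12-13 + 63 days = 2027-02-14

2027-02-14


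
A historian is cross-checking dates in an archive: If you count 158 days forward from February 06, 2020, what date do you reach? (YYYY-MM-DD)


Start: 2020-02-06
Adding 158 days
Days remaining in February: 23
After February: 135 days still to add
March 2020: 31 days, 104 remaining
April 2020: 30 days, 74 remaining
May 2020: 31 days, 43 remaining
June 2020: 30 days, 13 remaining
Result: 2020-07-13

2020-07-13


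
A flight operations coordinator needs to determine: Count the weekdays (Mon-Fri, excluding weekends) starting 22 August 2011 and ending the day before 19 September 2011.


Start: 2011-08-22 (Monday)
End (exclusive): 2011-09-19 (Monday)
Total calendar days: 28
Full weeks: 28 // 7 = 4 -> 20 weekdays
Remaining 0 days starting on Monday:
Total business days: 20 + 0 = 20

20


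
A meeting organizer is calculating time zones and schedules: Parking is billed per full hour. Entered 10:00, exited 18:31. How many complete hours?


Start: 10:00
End: 18:31
Hour difference: 18 - 10 = 8 hours
Minute difference: 31 - 0 = 31 minutes
Total minutes: 511
Complete hours: 511 / 60 = 8 (remainder 31)

8


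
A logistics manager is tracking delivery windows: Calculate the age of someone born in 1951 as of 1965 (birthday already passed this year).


Birth year: 1951
Current year: 1965
Age = current year - birth year
Age = 1965 - 1951 = 14

14


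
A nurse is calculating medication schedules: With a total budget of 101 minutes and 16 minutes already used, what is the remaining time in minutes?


Total budget: 101 minutes
Time used: 16 minutes
Remaining: 101 - 16 = 85 minutes
Percent used: 15.8%
Percent remaining: 84.2%

85


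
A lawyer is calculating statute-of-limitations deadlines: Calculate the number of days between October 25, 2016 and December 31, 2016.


Start: October 25, 2016
End: December 31, 2016
Days left in October: 6
November: 30
December: 31
Sum of remaining months: 61
Total: 6 + 61 = 67

67


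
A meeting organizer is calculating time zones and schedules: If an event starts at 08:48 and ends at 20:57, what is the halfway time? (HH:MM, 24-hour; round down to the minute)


Start time: 08:48 = 528 minutes from midnight
End time: 20:57 = 1257 minutes from midnight
Sum: 528 + 1257 = 1785
Midpoint: 1785 / 2 = 892 minutes
Convert: 892 / 60 = 14 hours, 52 minutes
Result: 14:52

14:52


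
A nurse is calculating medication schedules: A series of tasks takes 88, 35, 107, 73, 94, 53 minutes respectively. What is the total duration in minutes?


Durations: 88, 35, 107, 73, 94, 53
Running sum: 88
+ 35 = 123
+ 107 = 230
+ 73 = 303
+ 94 = 397
+ 53 = 450
Total duration: 450 minutes
That is 7 hours and 30 minutes

450


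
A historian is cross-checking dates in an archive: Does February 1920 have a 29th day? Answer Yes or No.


Year: 1920
Divisible by 4? 1920 / 4 = 480.0 -> Yes
Divisible by 100? 1920 / 100 = 19.2 -> No
Divisible by 4 but not 100, so it IS a leap year

Yes


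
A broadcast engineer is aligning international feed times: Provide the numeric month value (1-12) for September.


Calendar month order:
8. August
9. September <--
10. October
September is month number 9

9


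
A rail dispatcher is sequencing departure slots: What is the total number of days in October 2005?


Month: October
Year: 2005
October is a 31-day month
Total: 31 days

31


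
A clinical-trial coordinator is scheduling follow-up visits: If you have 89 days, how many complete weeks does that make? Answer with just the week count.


Total days: 89
Days per week: 7
Division: 89 / 7 = 12 remainder 5
Complete weeks: 12
Remaining days: 5

12


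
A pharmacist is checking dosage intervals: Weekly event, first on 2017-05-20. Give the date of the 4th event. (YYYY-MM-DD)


First occurrence: 2017-05-20 (occurrence 1)
Each occurrence is 7 days after the previous.
Occurrence 4 is 3 weeks after the first.
3 weeks = 21 days
2017-05-20 + 21 days = 2017-06-10

2017-06-10
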